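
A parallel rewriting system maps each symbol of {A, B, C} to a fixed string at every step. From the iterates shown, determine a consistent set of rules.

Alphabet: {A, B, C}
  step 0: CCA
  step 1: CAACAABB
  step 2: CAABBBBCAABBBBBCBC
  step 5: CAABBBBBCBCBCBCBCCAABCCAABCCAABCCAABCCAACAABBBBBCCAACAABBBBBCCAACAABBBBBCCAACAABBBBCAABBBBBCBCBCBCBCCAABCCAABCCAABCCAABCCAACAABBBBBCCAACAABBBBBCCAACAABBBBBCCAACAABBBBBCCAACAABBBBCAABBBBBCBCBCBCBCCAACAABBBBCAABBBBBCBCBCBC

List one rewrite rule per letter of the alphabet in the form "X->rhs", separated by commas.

  step 1 ⇒ step 2: CAACAABB ⇒ CAA·BB·BB·CAA·BB·BB·BC·BC
    A ↦ BB
    B ↦ BC
    C ↦ CAA

A->BB, B->BC, C->CAA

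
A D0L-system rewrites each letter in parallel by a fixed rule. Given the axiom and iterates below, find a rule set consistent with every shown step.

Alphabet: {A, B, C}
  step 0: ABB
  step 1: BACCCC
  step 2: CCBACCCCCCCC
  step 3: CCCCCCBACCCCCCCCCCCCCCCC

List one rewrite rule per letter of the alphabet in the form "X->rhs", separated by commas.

A->BA, B->CC, C->CC

  step 2 ⇒ step 3: CCBACCCCCCCC ⇒ CC·CC·CC·BA·CC·CC·CC·CC·CC·CC·CC·CC
    A ↦ BA
    B ↦ CC
    C ↦ CC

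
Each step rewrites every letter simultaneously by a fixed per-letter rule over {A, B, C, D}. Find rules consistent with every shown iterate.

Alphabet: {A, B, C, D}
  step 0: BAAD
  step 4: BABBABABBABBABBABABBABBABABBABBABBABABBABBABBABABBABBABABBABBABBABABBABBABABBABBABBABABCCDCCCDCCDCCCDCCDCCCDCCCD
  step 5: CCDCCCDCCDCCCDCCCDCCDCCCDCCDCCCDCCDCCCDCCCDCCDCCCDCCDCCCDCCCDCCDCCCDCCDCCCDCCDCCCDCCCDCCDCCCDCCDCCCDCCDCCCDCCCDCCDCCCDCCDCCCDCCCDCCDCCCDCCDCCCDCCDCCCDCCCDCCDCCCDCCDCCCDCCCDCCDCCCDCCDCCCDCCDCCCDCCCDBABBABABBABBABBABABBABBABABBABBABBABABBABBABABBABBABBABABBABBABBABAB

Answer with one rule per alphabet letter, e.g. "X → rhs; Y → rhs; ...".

A->C, B->CCD, C->BAB, D->AB

  step 4 ⇒ step 5: BABBABABBABBABBABABBABBABABBABBABBABABBABBABBABABBABBABABBABBABBABABBABBABABBABBABBABABCCDCCCDCCDCCCDCCDCCCDCCCD ⇒ CCD·C·CCD·CCD·C·CCD·C·CCD·CCD·C·CCD·CCD·C·CCD·CCD·C·CCD·C·CCD·CCD·C·CCD·CCD·C·CCD·C·CCD·CCD·C·CCD·CCD·C·CCD·CCD·C·CCD·C·CCD·CCD·C·CCD·CCD·C·CCD·CCD·C·CCD·C·CCD·CCD·C·CCD·CCD·C·CCD·C·CCD·CCD·C·CCD·CCD·C·CCD·CCD·C·CCD·C·CCD·CCD·C·CCD·CCD·C·CCD·C·CCD·CCD·C·CCD·CCD·C·CCD·CCD·C·CCD·C·CCD·BAB·BAB·AB·BAB·BAB·BAB·AB·BAB·BAB·AB·BAB·BAB·BAB·AB·BAB·BAB·AB·BAB·BAB·BAB·AB·BAB·BAB·BAB·AB
    A ↦ C
    B ↦ CCD
    C ↦ BAB
    D ↦ AB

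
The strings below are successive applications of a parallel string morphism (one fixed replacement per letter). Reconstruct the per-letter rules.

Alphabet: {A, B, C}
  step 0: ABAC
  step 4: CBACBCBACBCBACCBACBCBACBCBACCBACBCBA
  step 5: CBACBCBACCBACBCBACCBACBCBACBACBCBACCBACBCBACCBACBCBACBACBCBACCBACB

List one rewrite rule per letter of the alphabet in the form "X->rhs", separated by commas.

  step 4 ⇒ step 5: CBACBCBACBCBACCBACBCBACBCBACCBACBCBA ⇒ CBA·C·B·CBA·C·CBA·C·B·CBA·C·CBA·C·B·CBA·CBA·C·B·CBA·C·CBA·C·B·CBA·C·CBA·C·B·CBA·CBA·C·B·CBA·C·CBA·C·B
    A ↦ B
    B ↦ C
    C ↦ CBA

A->B, B->C, C->CBA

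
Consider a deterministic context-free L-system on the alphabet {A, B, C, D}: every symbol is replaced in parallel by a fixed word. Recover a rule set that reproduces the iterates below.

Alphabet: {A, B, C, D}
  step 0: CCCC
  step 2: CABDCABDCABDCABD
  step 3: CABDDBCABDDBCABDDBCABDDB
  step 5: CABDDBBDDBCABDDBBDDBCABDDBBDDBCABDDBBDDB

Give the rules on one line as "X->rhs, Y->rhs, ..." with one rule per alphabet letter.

  step 2 ⇒ step 3: CABDCABDCABDCABD ⇒ CA·BD·D·B·CA·BD·D·B·CA·BD·D·B·CA·BD·D·B
    A ↦ BD
    B ↦ D
    C ↦ CA
    D ↦ B

A->BD, B->D, C->CA, D->B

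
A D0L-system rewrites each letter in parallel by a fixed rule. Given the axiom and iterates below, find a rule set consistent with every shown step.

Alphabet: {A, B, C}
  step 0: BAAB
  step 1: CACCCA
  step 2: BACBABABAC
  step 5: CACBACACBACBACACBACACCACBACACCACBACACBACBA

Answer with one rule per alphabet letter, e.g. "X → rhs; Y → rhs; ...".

A->C, B->CA, C->BA

  step 1 ⇒ step 2: CACCCA ⇒ BA·C·BA·BA·BA·C
    A ↦ C
    C ↦ BA
  step 0 ⇒ step 1: BAAB ⇒ CA·C·C·CA
    B ↦ CA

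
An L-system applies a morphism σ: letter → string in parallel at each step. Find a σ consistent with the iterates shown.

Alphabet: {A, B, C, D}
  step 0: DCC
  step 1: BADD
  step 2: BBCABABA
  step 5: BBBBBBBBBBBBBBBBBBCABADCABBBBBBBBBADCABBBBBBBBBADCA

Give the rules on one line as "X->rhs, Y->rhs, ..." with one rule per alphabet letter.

  step 1 ⇒ step 2: BADD ⇒ BB·CA·BA·BA
    A ↦ CA
    B ↦ BB
    D ↦ BA
  step 0 ⇒ step 1: DCC ⇒ BA·D·D
    C ↦ D

A->CA, B->BB, C->D, D->BA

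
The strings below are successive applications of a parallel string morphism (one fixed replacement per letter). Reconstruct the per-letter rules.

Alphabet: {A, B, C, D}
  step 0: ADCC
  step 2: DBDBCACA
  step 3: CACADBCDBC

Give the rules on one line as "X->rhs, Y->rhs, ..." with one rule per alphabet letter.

  step 2 ⇒ step 3: DBDBCACA ⇒ C·A·C·A·DB·C·DB·C
    A ↦ C
    B ↦ A
    C ↦ DB
    D ↦ C

A->C, B->A, C->DB, D->C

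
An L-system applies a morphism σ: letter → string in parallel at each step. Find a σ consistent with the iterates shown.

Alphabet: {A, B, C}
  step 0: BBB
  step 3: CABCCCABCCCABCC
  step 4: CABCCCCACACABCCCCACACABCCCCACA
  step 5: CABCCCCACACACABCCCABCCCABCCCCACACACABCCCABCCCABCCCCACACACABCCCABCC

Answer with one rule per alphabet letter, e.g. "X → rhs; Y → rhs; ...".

  step 4 ⇒ step 5: CABCCCCACACABCCCCACACABCCCCACA ⇒ CA·BCC·C·CA·CA·CA·CA·BCC·CA·BCC·CA·BCC·C·CA·CA·CA·CA·BCC·CA·BCC·CA·BCC·C·CA·CA·CA·CA·BCC·CA·BCC
    A ↦ BCC
    B ↦ C
    C ↦ CA

A->BCC, B->C, C->CA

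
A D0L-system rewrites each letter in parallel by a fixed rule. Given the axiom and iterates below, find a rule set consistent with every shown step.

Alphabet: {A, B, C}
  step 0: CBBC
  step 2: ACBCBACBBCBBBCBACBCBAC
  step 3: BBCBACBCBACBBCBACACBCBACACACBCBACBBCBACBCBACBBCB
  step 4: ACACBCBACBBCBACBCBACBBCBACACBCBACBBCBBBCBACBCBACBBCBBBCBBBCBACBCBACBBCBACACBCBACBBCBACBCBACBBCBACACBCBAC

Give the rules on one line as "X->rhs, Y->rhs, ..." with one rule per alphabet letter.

  step 3 ⇒ step 4: BBCBACBCBACBBCBACACBCBACACACBCBACBBCBACBCBACBBCB ⇒ AC·AC·BCB·AC·B·BCB·AC·BCB·AC·B·BCB·AC·AC·BCB·AC·B·BCB·B·BCB·AC·BCB·AC·B·BCB·B·BCB·B·BCB·AC·BCB·AC·B·BCB·AC·AC·BCB·AC·B·BCB·AC·BCB·AC·B·BCB·AC·AC·BCB·AC
    A ↦ B
    B ↦ AC
    C ↦ BCB

A->B, B->AC, C->BCB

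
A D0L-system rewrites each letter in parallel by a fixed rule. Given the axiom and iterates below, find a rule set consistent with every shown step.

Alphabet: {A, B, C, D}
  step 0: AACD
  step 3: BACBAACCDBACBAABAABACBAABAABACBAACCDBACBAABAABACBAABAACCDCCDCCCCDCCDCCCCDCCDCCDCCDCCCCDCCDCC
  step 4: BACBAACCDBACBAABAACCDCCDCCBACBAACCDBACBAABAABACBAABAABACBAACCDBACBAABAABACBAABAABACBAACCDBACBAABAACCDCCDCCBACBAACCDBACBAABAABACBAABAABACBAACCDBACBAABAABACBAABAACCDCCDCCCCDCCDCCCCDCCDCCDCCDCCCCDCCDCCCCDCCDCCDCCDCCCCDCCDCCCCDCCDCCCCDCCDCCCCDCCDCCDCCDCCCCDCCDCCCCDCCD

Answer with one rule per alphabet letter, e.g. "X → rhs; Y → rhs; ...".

  step 3 ⇒ step 4: BACBAACCDBACBAABAABACBAABAABACBAACCDBACBAABAABACBAABAACCDCCDCCCCDCCDCCCCDCCDCCDCCDCCCCDCCDCC ⇒ BAC·BAA·CCD·BAC·BAA·BAA·CCD·CCD·CC·BAC·BAA·CCD·BAC·BAA·BAA·BAC·BAA·BAA·BAC·BAA·CCD·BAC·BAA·BAA·BAC·BAA·BAA·BAC·BAA·CCD·BAC·BAA·BAA·CCD·CCD·CC·BAC·BAA·CCD·BAC·BAA·BAA·BAC·BAA·BAA·BAC·BAA·CCD·BAC·BAA·BAA·BAC·BAA·BAA·CCD·CCD·CC·CCD·CCD·CC·CCD·CCD·CCD·CCD·CC·CCD·CCD·CC·CCD·CCD·CCD·CCD·CC·CCD·CCD·CC·CCD·CCD·CC·CCD·CCD·CC·CCD·CCD·CCD·CCD·CC·CCD·CCD·CC·CCD·CCD
    A ↦ BAA
    B ↦ BAC
    C ↦ CCD
    D ↦ CC

A->BAA, B->BAC, C->CCD, D->CC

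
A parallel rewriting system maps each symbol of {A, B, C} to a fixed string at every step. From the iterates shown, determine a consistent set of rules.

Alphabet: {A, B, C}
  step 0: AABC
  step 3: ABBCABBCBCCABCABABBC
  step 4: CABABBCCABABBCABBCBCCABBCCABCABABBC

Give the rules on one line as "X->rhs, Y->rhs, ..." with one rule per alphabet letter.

A->C, B->AB, C->BC

  step 3 ⇒ step 4: ABBCABBCBCCABCABABBC ⇒ C·AB·AB·BC·C·AB·AB·BC·AB·BC·BC·C·AB·BC·C·AB·C·AB·AB·BC
    A ↦ C
    B ↦ AB
    C ↦ BC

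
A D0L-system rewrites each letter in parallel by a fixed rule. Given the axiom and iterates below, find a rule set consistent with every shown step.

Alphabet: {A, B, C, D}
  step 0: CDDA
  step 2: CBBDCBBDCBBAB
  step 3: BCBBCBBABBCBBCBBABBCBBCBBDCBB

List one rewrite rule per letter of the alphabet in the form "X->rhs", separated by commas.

  step 2 ⇒ step 3: CBBDCBBDCBBAB ⇒ B·CBB·CBB·AB·B·CBB·CBB·AB·B·CBB·CBB·D·CBB
    A ↦ D
    B ↦ CBB
    C ↦ B
    D ↦ AB

A->D, B->CBB, C->B, D->AB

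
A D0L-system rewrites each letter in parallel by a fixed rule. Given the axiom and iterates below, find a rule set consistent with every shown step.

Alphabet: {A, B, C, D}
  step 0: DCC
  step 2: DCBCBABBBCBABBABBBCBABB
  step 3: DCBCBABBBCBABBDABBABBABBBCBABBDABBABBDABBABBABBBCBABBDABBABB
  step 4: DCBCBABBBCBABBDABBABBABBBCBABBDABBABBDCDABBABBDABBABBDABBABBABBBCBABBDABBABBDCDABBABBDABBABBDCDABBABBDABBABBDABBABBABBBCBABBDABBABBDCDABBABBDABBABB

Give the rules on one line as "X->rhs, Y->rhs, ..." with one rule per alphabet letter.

  step 3 ⇒ step 4: DCBCBABBBCBABBDABBABBABBBCBABBDABBABBDABBABBABBBCBABBDABBABB ⇒ DC·BCB·ABB·BCB·ABB·D·ABB·ABB·ABB·BCB·ABB·D·ABB·ABB·DC·D·ABB·ABB·D·ABB·ABB·D·ABB·ABB·ABB·BCB·ABB·D·ABB·ABB·DC·D·ABB·ABB·D·ABB·ABB·DC·D·ABB·ABB·D·ABB·ABB·D·ABB·ABB·ABB·BCB·ABB·D·ABB·ABB·DC·D·ABB·ABB·D·ABB·ABB
    A ↦ D
    B ↦ ABB
    C ↦ BCB
    D ↦ DC

A->D, B->ABB, C->BCB, D->DC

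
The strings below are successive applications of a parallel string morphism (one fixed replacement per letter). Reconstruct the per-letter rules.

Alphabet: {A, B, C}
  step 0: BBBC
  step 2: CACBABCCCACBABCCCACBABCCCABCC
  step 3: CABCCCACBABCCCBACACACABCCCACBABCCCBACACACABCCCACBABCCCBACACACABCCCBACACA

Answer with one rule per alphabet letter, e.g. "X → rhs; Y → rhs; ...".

  step 2 ⇒ step 3: CACBABCCCACBABCCCACBABCCCABCC ⇒ CA·BCC·CA·CBA·BCC·CBA·CA·CA·CA·BCC·CA·CBA·BCC·CBA·CA·CA·CA·BCC·CA·CBA·BCC·CBA·CA·CA·CA·BCC·CBA·CA·CA
    A ↦ BCC
    B ↦ CBA
    C ↦ CA

A->BCC, B->CBA, C->CA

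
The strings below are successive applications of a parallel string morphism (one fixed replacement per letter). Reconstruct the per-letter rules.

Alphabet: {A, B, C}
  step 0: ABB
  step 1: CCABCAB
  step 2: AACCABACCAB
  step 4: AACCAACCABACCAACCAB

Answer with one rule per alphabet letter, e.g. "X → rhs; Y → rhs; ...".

  step 1 ⇒ step 2: CCABCAB ⇒ A·A·C·CAB·A·C·CAB
    A ↦ C
    B ↦ CAB
    C ↦ A

A->C, B->CAB, C->A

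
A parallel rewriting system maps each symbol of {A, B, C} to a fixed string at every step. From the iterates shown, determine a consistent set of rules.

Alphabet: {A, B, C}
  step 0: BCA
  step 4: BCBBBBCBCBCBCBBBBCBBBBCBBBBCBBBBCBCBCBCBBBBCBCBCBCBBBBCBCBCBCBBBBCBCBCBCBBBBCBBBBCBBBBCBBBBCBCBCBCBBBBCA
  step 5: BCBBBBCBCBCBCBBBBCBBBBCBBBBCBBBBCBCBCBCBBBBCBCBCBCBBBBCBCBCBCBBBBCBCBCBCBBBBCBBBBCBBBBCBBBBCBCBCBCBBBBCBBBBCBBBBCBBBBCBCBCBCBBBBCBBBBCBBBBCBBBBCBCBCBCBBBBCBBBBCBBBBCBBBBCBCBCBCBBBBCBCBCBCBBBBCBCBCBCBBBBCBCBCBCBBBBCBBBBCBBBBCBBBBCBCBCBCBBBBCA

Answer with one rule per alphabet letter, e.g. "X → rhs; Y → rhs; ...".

  step 4 ⇒ step 5: BCBBBBCBCBCBCBBBBCBBBBCBBBBCBBBBCBCBCBCBBBBCBCBCBCBBBBCBCBCBCBBBBCBCBCBCBBBBCBBBBCBBBBCBBBBCBCBCBCBBBBCA ⇒ BC·BBB·BC·BC·BC·BC·BBB·BC·BBB·BC·BBB·BC·BBB·BC·BC·BC·BC·BBB·BC·BC·BC·BC·BBB·BC·BC·BC·BC·BBB·BC·BC·BC·BC·BBB·BC·BBB·BC·BBB·BC·BBB·BC·BC·BC·BC·BBB·BC·BBB·BC·BBB·BC·BBB·BC·BC·BC·BC·BBB·BC·BBB·BC·BBB·BC·BBB·BC·BC·BC·BC·BBB·BC·BBB·BC·BBB·BC·BBB·BC·BC·BC·BC·BBB·BC·BC·BC·BC·BBB·BC·BC·BC·BC·BBB·BC·BC·BC·BC·BBB·BC·BBB·BC·BBB·BC·BBB·BC·BC·BC·BC·BBB·BCA
    A ↦ BCA
    B ↦ BC
    C ↦ BBB

A->BCA, B->BC, C->BBB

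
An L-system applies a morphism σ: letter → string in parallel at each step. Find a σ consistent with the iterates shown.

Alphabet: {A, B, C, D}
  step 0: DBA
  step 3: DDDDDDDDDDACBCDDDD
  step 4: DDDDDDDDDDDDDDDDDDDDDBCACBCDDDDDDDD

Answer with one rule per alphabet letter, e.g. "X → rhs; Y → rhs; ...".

A->D, B->AC, C->BC, D->DD

  step 3 ⇒ step 4: DDDDDDDDDDACBCDDDD ⇒ DD·DD·DD·DD·DD·DD·DD·DD·DD·DD·D·BC·AC·BC·DD·DD·DD·DD
    A ↦ D
    B ↦ AC
    C ↦ BC
    D ↦ DD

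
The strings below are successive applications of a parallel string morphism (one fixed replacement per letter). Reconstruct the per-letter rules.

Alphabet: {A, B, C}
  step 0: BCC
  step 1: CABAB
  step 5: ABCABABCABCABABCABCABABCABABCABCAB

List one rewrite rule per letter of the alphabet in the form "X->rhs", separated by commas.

  step 0 ⇒ step 1: BCC ⇒ C·AB·AB
    B ↦ C
    C ↦ AB
    A ↦ AB  (constrained at step 1)

A->AB, B->C, C->AB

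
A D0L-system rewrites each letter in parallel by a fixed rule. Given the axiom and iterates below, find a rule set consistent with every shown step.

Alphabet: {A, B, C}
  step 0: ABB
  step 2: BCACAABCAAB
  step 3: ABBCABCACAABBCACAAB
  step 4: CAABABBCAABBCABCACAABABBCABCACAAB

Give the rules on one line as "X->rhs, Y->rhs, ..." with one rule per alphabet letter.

A->CA, B->AB, C->B

  step 3 ⇒ step 4: ABBCABCACAABBCACAAB ⇒ CA·AB·AB·B·CA·AB·B·CA·B·CA·CA·AB·AB·B·CA·B·CA·CA·AB
    A ↦ CA
    B ↦ AB
    C ↦ B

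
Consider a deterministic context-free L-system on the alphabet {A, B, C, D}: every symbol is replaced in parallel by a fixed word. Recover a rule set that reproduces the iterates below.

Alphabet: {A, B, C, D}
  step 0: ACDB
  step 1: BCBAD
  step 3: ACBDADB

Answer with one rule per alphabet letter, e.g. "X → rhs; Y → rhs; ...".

A->B, B->D, C->CB, D->A

  step 0 ⇒ step 1: ACDB ⇒ B·CB·A·D
    A ↦ B
    B ↦ D
    C ↦ CB
    D ↦ A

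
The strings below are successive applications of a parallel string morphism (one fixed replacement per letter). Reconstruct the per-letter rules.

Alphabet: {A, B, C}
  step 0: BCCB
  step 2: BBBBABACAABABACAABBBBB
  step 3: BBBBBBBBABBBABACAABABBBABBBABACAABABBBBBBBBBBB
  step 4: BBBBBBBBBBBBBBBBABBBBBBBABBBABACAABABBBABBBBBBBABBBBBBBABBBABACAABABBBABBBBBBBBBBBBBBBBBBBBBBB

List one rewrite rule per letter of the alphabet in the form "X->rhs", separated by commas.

  step 3 ⇒ step 4: BBBBBBBBABBBABACAABABBBABBBABACAABABBBBBBBBBBB ⇒ BB·BB·BB·BB·BB·BB·BB·BB·AB·BB·BB·BB·AB·BB·AB·ACA·AB·AB·BB·AB·BB·BB·BB·AB·BB·BB·BB·AB·BB·AB·ACA·AB·AB·BB·AB·BB·BB·BB·BB·BB·BB·BB·BB·BB·BB·BB
    A ↦ AB
    B ↦ BB
    C ↦ ACA

A->AB, B->BB, C->ACA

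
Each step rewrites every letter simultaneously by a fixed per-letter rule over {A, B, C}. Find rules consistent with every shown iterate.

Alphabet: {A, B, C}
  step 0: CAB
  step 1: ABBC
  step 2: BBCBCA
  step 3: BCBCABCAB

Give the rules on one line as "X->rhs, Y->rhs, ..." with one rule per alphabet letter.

A->B, B->BC, C->A

  step 2 ⇒ step 3: BBCBCA ⇒ BC·BC·A·BC·A·B
    A ↦ B
    B ↦ BC
    C ↦ A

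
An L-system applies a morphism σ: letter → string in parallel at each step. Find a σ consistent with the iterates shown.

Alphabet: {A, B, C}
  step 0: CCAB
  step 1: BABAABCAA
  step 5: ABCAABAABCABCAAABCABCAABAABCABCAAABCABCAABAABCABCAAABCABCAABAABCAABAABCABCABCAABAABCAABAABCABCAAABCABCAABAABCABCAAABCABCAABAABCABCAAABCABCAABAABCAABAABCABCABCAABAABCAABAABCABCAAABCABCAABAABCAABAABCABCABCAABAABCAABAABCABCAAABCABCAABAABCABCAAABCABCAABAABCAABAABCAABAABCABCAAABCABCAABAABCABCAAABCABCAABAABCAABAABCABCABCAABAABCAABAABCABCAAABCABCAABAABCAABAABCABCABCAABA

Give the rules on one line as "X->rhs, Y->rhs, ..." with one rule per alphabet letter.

A->ABC, B->AA, C->BA

  step 0 ⇒ step 1: CCAB ⇒ BA·BA·ABC·AA
    A ↦ ABC
    B ↦ AA
    C ↦ BA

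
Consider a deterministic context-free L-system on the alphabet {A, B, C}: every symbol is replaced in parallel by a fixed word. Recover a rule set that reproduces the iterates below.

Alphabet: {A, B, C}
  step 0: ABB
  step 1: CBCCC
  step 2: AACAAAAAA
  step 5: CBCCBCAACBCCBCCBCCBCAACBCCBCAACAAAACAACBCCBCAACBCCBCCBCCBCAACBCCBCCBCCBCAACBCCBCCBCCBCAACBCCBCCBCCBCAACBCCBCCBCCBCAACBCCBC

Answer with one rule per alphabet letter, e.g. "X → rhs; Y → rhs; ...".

  step 1 ⇒ step 2: CBCCC ⇒ AA·C·AA·AA·AA
    B ↦ C
    C ↦ AA
  step 0 ⇒ step 1: ABB ⇒ CBC·C·C
    A ↦ CBC

A->CBC, B->C, C->AA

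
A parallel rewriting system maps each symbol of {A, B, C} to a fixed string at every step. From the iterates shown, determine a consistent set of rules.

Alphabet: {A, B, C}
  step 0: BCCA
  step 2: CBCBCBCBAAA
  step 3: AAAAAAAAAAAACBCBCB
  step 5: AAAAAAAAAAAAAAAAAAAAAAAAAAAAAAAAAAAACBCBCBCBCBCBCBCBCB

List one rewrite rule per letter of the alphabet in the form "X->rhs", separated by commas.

  step 2 ⇒ step 3: CBCBCBCBAAA ⇒ A·AA·A·AA·A·AA·A·AA·CB·CB·CB
    A ↦ CB
    B ↦ AA
    C ↦ A

A->CB, B->AA, C->A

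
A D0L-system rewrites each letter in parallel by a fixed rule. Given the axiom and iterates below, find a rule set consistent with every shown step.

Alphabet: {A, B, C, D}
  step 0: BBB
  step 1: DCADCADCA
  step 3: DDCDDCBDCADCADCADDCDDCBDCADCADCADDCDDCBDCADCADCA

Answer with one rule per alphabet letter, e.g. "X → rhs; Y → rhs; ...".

A->BB, B->DCA, C->B, D->DDC

  step 0 ⇒ step 1: BBB ⇒ DCA·DCA·DCA
    B ↦ DCA
    A ↦ BB  (constrained at step 1)
    C ↦ B  (constrained at step 1)
    D ↦ DDC  (constrained at step 1)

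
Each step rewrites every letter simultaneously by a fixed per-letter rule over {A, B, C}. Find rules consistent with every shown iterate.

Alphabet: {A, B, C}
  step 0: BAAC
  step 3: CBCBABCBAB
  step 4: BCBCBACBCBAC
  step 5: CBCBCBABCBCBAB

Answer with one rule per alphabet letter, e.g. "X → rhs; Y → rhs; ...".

  step 4 ⇒ step 5: BCBCBACBCBAC ⇒ C·B·C·B·C·BA·B·C·B·C·BA·B
    A ↦ BA
    B ↦ C
    C ↦ B

A->BA, B->C, C->B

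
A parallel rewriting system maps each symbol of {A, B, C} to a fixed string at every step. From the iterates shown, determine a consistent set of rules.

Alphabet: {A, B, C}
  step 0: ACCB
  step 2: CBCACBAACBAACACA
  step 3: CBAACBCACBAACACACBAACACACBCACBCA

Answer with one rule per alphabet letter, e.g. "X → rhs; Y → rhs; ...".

A->CA, B->AA, C->CB

  step 2 ⇒ step 3: CBCACBAACBAACACA ⇒ CB·AA·CB·CA·CB·AA·CA·CA·CB·AA·CA·CA·CB·CA·CB·CA
    A ↦ CA
    B ↦ AA
    C ↦ CB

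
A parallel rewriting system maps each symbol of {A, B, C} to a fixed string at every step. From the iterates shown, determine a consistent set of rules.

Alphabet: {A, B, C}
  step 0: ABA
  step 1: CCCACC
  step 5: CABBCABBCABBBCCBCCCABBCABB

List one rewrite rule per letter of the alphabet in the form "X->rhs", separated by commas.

  step 0 ⇒ step 1: ABA ⇒ CC·CA·CC
    A ↦ CC
    B ↦ CA
    C ↦ B  (constrained at step 1)

A->CC, B->CA, C->B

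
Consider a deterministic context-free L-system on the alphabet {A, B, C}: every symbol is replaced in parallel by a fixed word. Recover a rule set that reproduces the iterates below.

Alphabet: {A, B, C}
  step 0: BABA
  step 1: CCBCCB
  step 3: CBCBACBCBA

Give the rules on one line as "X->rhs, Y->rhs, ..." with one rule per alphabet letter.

A->CB, B->C, C->A

  step 0 ⇒ step 1: BABA ⇒ C·CB·C·CB
    A ↦ CB
    B ↦ C
    C ↦ A  (constrained at step 1)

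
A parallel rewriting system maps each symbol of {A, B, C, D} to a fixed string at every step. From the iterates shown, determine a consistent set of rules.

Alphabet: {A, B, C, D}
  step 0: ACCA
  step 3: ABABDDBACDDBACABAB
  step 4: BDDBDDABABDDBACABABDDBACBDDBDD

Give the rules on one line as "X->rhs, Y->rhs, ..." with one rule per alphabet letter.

A->B, B->DD, C->AC, D->AB

  step 3 ⇒ step 4: ABABDDBACDDBACABAB ⇒ B·DD·B·DD·AB·AB·DD·B·AC·AB·AB·DD·B·AC·B·DD·B·DD
    A ↦ B
    B ↦ DD
    C ↦ AC
    D ↦ AB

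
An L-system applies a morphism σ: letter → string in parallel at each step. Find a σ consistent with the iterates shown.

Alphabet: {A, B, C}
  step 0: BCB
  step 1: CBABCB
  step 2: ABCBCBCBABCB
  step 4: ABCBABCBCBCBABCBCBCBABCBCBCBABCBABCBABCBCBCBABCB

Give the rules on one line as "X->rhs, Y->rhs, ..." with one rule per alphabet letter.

  step 1 ⇒ step 2: CBABCB ⇒ AB·CB·CB·CB·AB·CB
    A ↦ CB
    B ↦ CB
    C ↦ AB

A->CB, B->CB, C->AB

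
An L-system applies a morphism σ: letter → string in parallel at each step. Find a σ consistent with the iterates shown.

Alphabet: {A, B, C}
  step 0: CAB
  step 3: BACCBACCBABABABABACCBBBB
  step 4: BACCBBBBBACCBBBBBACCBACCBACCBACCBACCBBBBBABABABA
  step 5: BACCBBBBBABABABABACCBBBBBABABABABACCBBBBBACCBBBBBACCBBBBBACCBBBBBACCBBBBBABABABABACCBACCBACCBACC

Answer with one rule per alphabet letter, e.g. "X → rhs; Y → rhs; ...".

  step 4 ⇒ step 5: BACCBBBBBACCBBBBBACCBACCBACCBACCBACCBBBBBABABABA ⇒ BA·CC·BB·BB·BA·BA·BA·BA·BA·CC·BB·BB·BA·BA·BA·BA·BA·CC·BB·BB·BA·CC·BB·BB·BA·CC·BB·BB·BA·CC·BB·BB·BA·CC·BB·BB·BA·BA·BA·BA·BA·CC·BA·CC·BA·CC·BA·CC
    A ↦ CC
    B ↦ BA
    C ↦ BB

A->CC, B->BA, C->BB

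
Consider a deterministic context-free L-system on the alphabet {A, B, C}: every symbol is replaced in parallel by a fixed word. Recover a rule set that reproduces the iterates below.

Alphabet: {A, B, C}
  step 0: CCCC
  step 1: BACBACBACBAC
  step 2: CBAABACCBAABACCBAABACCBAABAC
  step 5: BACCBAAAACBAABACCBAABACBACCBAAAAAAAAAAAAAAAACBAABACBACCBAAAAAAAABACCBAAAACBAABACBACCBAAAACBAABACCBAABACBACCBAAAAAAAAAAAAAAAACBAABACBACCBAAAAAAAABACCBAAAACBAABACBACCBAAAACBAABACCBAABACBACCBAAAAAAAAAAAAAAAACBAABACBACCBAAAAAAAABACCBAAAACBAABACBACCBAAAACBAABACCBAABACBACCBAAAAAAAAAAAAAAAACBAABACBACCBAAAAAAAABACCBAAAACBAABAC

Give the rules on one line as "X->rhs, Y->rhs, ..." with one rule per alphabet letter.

  step 1 ⇒ step 2: BACBACBACBAC ⇒ CB·AA·BAC·CB·AA·BAC·CB·AA·BAC·CB·AA·BAC
    A ↦ AA
    B ↦ CB
    C ↦ BAC

A->AA, B->CB, C->BAC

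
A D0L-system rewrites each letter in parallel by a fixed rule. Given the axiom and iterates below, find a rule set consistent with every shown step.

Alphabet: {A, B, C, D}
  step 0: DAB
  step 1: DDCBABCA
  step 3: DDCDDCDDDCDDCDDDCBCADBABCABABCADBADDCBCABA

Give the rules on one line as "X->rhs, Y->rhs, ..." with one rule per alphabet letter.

A->BA, B->BCA, C->D, D->DDC

  step 0 ⇒ step 1: DAB ⇒ DDC·BA·BCA
    A ↦ BA
    B ↦ BCA
    D ↦ DDC
    C ↦ D  (constrained at step 1)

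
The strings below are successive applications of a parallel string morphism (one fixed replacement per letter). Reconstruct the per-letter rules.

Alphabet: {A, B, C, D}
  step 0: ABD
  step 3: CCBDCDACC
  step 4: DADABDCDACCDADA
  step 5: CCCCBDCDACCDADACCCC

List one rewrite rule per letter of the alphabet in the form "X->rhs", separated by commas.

  step 4 ⇒ step 5: DADABDCDACCDADA ⇒ C·C·C·C·BD·C·DA·C·C·DA·DA·C·C·C·C
    A ↦ C
    B ↦ BD
    C ↦ DA
    D ↦ C

A->C, B->BD, C->DA, D->C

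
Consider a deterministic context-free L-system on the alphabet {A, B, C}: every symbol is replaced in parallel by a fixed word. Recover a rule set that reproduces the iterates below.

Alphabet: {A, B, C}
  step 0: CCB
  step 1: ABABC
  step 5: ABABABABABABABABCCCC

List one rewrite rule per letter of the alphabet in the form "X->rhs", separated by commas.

  step 0 ⇒ step 1: CCB ⇒ AB·AB·C
    B ↦ C
    C ↦ AB
    A ↦ C  (constrained at step 1)

A->C, B->C, C->AB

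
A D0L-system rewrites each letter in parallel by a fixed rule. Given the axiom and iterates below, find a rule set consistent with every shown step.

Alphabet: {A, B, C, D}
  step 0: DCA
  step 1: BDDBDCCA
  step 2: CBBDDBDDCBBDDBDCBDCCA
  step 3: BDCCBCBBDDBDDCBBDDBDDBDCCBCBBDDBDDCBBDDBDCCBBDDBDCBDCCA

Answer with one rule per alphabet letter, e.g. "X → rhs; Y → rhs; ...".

  step 2 ⇒ step 3: CBBDDBDDCBBDDBDCBDCCA ⇒ BDC·CB·CB·BDD·BDD·CB·BDD·BDD·BDC·CB·CB·BDD·BDD·CB·BDD·BDC·CB·BDD·BDC·BDC·CA
    A ↦ CA
    B ↦ CB
    C ↦ BDC
    D ↦ BDD

A->CA, B->CB, C->BDC, D->BDD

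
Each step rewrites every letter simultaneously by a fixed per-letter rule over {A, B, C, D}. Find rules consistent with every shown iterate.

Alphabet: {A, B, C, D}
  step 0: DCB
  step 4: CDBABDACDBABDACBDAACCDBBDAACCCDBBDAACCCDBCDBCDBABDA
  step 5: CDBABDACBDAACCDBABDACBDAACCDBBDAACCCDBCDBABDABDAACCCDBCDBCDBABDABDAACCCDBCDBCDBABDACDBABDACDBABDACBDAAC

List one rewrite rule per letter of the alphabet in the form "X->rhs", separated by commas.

A->C, B->BDA, C->CDB, D->A

  step 4 ⇒ step 5: CDBABDACDBABDACBDAACCDBBDAACCCDBBDAACCCDBCDBCDBABDA ⇒ CDB·A·BDA·C·BDA·A·C·CDB·A·BDA·C·BDA·A·C·CDB·BDA·A·C·C·CDB·CDB·A·BDA·BDA·A·C·C·CDB·CDB·CDB·A·BDA·BDA·A·C·C·CDB·CDB·CDB·A·BDA·CDB·A·BDA·CDB·A·BDA·C·BDA·A·C
    A ↦ C
    B ↦ BDA
    C ↦ CDB
    D ↦ A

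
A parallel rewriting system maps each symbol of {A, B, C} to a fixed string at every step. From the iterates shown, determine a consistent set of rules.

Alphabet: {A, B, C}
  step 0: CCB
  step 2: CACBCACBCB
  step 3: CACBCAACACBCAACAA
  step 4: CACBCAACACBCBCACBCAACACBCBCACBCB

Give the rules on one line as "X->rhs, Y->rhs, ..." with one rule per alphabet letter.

A->CB, B->A, C->CA

  step 3 ⇒ step 4: CACBCAACACBCAACAA ⇒ CA·CB·CA·A·CA·CB·CB·CA·CB·CA·A·CA·CB·CB·CA·CB·CB
    A ↦ CB
    B ↦ A
    C ↦ CA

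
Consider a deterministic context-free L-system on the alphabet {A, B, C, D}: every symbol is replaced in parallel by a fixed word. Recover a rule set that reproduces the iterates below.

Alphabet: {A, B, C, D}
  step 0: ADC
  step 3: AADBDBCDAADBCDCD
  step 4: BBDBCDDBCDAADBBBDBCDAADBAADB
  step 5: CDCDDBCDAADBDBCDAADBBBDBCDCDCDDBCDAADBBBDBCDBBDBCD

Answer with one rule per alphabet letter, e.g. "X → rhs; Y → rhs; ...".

A->B, B->CD, C->AA, D->DB

  step 4 ⇒ step 5: BBDBCDDBCDAADBBBDBCDAADBAADB ⇒ CD·CD·DB·CD·AA·DB·DB·CD·AA·DB·B·B·DB·CD·CD·CD·DB·CD·AA·DB·B·B·DB·CD·B·B·DB·CD
    A ↦ B
    B ↦ CD
    C ↦ AA
    D ↦ DB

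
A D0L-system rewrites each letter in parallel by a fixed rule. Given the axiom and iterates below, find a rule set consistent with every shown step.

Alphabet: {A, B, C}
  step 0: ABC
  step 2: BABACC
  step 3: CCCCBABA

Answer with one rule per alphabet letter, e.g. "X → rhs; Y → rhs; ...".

A->C, B->C, C->BA

  step 2 ⇒ step 3: BABACC ⇒ C·C·C·C·BA·BA
    A ↦ C
    B ↦ C
    C ↦ BA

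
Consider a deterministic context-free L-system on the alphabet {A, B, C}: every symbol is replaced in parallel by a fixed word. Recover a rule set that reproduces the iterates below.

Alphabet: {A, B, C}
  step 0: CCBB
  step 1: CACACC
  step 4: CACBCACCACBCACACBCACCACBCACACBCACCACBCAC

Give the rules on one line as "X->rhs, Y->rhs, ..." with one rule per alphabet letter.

A->CB, B->C, C->CA

  step 0 ⇒ step 1: CCBB ⇒ CA·CA·C·C
    B ↦ C
    C ↦ CA
    A ↦ CB  (constrained at step 1)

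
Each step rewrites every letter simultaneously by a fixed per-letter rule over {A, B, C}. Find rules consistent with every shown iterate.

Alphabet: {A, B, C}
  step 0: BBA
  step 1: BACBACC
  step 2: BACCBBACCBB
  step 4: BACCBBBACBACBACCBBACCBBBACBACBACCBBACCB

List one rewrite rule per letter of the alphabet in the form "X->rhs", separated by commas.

  step 1 ⇒ step 2: BACBACC ⇒ BAC·C·B·BAC·C·B·B
    A ↦ C
    B ↦ BAC
    C ↦ B

A->C, B->BAC, C->B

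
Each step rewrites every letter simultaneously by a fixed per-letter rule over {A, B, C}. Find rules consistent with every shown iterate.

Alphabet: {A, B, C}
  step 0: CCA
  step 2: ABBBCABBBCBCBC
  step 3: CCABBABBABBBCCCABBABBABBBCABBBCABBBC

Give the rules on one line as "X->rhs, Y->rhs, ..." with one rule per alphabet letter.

  step 2 ⇒ step 3: ABBBCABBBCBCBC ⇒ CC·ABB·ABB·ABB·BC·CC·ABB·ABB·ABB·BC·ABB·BC·ABB·BC
    A ↦ CC
    B ↦ ABB
    C ↦ BC

A->CC, B->ABB, C->BC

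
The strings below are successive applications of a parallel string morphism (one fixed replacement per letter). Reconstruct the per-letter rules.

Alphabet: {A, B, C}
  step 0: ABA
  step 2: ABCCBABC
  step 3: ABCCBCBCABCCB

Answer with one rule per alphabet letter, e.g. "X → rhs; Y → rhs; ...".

A->AB, B->C, C->CB

  step 2 ⇒ step 3: ABCCBABC ⇒ AB·C·CB·CB·C·AB·C·CB
    A ↦ AB
    B ↦ C
    C ↦ CB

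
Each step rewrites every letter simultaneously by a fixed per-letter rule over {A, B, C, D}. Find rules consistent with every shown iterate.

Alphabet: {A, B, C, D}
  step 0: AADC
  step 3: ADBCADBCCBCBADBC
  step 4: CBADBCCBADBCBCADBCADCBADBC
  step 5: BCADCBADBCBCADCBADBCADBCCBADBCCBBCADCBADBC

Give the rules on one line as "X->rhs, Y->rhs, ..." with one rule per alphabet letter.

  step 4 ⇒ step 5: CBADBCCBADBCBCADBCADCBADBC ⇒ BC·AD·C·B·AD·BC·BC·AD·C·B·AD·BC·AD·BC·C·B·AD·BC·C·B·BC·AD·C·B·AD·BC
    A ↦ C
    B ↦ AD
    C ↦ BC
    D ↦ B

A->C, B->AD, C->BC, D->B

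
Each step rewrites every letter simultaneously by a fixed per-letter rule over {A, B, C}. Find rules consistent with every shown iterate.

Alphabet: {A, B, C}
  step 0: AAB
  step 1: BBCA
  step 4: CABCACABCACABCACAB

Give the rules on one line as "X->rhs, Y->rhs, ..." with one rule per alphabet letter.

A->B, B->CA, C->CA

  step 0 ⇒ step 1: AAB ⇒ B·B·CA
    A ↦ B
    B ↦ CA
    C ↦ CA  (constrained at step 1)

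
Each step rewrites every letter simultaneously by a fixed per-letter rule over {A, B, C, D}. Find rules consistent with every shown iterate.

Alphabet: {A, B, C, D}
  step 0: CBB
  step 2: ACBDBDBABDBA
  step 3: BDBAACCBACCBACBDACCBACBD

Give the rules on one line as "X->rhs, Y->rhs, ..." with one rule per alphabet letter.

A->BD, B->AC, C->BA, D->CB

  step 2 ⇒ step 3: ACBDBDBABDBA ⇒ BD·BA·AC·CB·AC·CB·AC·BD·AC·CB·AC·BD
    A ↦ BD
    B ↦ AC
    C ↦ BA
    D ↦ CB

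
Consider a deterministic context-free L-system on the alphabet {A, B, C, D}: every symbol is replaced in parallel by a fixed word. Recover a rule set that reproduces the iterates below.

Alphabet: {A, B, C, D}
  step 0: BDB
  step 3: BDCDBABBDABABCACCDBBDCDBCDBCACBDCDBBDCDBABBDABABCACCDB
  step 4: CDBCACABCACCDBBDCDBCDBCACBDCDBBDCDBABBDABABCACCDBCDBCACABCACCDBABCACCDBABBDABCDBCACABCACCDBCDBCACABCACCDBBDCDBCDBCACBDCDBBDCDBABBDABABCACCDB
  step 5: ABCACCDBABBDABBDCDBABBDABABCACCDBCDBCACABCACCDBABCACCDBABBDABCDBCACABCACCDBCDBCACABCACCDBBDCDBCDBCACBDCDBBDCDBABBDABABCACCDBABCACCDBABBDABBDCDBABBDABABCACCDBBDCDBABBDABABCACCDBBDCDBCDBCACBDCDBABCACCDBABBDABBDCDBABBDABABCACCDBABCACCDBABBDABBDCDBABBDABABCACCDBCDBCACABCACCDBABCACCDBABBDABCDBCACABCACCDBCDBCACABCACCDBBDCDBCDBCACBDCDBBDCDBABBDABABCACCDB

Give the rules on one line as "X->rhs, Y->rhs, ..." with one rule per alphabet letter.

  step 4 ⇒ step 5: CDBCACABCACCDBBDCDBCDBCACBDCDBBDCDBABBDABABCACCDBCDBCACABCACCDBABCACCDBABBDABCDBCACABCACCDBCDBCACABCACCDBBDCDBCDBCACBDCDBBDCDBABBDABABCACCDB ⇒ AB·CAC·CDB·AB·BD·AB·BD·CDB·AB·BD·AB·AB·CAC·CDB·CDB·CAC·AB·CAC·CDB·AB·CAC·CDB·AB·BD·AB·CDB·CAC·AB·CAC·CDB·CDB·CAC·AB·CAC·CDB·BD·CDB·CDB·CAC·BD·CDB·BD·CDB·AB·BD·AB·AB·CAC·CDB·AB·CAC·CDB·AB·BD·AB·BD·CDB·AB·BD·AB·AB·CAC·CDB·BD·CDB·AB·BD·AB·AB·CAC·CDB·BD·CDB·CDB·CAC·BD·CDB·AB·CAC·CDB·AB·BD·AB·BD·CDB·AB·BD·AB·AB·CAC·CDB·AB·CAC·CDB·AB·BD·AB·BD·CDB·AB·BD·AB·AB·CAC·CDB·CDB·CAC·AB·CAC·CDB·AB·CAC·CDB·AB·BD·AB·CDB·CAC·AB·CAC·CDB·CDB·CAC·AB·CAC·CDB·BD·CDB·CDB·CAC·BD·CDB·BD·CDB·AB·BD·AB·AB·CAC·CDB
    A ↦ BD
    B ↦ CDB
    C ↦ AB
    D ↦ CAC

A->BD, B->CDB, C->AB, D->CAC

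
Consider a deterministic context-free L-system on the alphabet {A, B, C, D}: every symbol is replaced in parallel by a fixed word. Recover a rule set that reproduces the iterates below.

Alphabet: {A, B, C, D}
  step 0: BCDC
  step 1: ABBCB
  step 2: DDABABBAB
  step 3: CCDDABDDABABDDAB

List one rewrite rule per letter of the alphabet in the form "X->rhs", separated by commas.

A->DD, B->AB, C->B, D->C

  step 2 ⇒ step 3: DDABABBAB ⇒ C·C·DD·AB·DD·AB·AB·DD·AB
    A ↦ DD
    B ↦ AB
    D ↦ C
  step 0 ⇒ step 1: BCDC ⇒ AB·B·C·B
    C ↦ B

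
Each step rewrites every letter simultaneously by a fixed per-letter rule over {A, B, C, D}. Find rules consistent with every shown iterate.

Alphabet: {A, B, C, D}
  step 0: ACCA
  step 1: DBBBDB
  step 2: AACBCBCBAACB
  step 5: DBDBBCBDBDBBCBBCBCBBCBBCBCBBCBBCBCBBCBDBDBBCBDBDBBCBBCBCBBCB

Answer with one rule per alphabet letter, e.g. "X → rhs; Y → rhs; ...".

  step 1 ⇒ step 2: DBBBDB ⇒ AA·CB·CB·CB·AA·CB
    B ↦ CB
    D ↦ AA
  step 0 ⇒ step 1: ACCA ⇒ DB·B·B·DB
    A ↦ DB
  step 0 ⇒ step 1: ACCA ⇒ DB·B·B·DB
    C ↦ B

A->DB, B->CB, C->B, D->AA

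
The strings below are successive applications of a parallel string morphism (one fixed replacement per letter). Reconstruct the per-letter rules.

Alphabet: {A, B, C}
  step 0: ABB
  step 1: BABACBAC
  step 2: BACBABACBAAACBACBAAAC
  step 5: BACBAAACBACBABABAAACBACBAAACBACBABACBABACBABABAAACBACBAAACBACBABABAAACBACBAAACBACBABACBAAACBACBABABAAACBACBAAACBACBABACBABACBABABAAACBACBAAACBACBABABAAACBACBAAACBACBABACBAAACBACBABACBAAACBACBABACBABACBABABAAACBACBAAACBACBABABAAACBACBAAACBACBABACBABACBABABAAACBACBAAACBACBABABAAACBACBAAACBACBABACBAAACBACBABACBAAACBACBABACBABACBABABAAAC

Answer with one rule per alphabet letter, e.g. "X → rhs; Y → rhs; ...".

  step 1 ⇒ step 2: BABACBAC ⇒ BAC·BA·BAC·BA·AAC·BAC·BA·AAC
    A ↦ BA
    B ↦ BAC
    C ↦ AAC

A->BA, B->BAC, C->AAC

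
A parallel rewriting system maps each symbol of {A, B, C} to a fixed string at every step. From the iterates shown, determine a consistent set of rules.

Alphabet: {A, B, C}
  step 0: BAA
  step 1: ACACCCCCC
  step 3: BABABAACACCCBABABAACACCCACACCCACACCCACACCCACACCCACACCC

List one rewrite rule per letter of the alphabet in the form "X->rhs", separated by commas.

  step 0 ⇒ step 1: BAA ⇒ ACA·CCC·CCC
    A ↦ CCC
    B ↦ ACA
    C ↦ BA  (constrained at step 1)

A->CCC, B->ACA, C->BA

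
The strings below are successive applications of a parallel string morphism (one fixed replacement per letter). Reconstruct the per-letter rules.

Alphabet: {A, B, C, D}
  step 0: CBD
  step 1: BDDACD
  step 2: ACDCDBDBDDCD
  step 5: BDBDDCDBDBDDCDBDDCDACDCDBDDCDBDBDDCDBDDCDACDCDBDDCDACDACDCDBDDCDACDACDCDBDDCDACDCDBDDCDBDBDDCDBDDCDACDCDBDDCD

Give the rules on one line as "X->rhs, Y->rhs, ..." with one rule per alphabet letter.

  step 1 ⇒ step 2: BDDACD ⇒ A·CD·CD·BD·BDD·CD
    A ↦ BD
    B ↦ A
    C ↦ BDD
    D ↦ CD

A->BD, B->A, C->BDD, D->CD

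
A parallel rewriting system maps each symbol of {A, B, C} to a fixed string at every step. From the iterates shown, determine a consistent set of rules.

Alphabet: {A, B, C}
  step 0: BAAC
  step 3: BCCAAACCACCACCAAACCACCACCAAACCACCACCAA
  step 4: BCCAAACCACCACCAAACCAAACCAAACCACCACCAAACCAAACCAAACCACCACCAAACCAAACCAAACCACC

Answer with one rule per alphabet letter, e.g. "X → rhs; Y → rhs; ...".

  step 3 ⇒ step 4: BCCAAACCACCACCAAACCACCACCAAACCACCACCAA ⇒ BCC·A·A·ACC·ACC·ACC·A·A·ACC·A·A·ACC·A·A·ACC·ACC·ACC·A·A·ACC·A·A·ACC·A·A·ACC·ACC·ACC·A·A·ACC·A·A·ACC·A·A·ACC·ACC
    A ↦ ACC
    B ↦ BCC
    C ↦ A

A->ACC, B->BCC, C->A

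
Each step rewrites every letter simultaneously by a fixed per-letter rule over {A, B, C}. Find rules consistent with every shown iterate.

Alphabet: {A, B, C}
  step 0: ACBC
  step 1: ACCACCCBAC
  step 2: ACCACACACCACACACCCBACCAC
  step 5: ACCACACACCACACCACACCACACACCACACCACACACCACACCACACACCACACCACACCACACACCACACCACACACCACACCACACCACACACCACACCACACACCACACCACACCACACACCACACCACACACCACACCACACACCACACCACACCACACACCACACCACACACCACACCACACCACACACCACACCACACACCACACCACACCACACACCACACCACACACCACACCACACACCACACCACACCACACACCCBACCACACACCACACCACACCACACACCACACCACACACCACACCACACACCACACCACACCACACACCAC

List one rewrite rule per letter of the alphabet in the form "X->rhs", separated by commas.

  step 1 ⇒ step 2: ACCACCCBAC ⇒ ACC·AC·AC·ACC·AC·AC·AC·CCB·ACC·AC
    A ↦ ACC
    B ↦ CCB
    C ↦ AC

A->ACC, B->CCB, C->AC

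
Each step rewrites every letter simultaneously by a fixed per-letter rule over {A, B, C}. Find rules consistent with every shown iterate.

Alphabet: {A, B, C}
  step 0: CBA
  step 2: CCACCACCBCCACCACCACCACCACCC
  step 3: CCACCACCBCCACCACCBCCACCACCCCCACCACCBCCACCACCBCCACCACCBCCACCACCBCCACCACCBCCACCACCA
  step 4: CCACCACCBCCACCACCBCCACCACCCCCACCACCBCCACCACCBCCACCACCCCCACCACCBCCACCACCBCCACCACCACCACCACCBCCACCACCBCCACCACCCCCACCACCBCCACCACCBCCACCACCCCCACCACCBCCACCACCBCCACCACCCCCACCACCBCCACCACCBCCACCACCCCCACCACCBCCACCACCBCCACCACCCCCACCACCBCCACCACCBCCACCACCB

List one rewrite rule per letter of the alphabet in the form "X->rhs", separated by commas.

  step 3 ⇒ step 4: CCACCACCBCCACCACCBCCACCACCCCCACCACCBCCACCACCBCCACCACCBCCACCACCBCCACCACCBCCACCACCA ⇒ CCA·CCA·CCB·CCA·CCA·CCB·CCA·CCA·CCC·CCA·CCA·CCB·CCA·CCA·CCB·CCA·CCA·CCC·CCA·CCA·CCB·CCA·CCA·CCB·CCA·CCA·CCA·CCA·CCA·CCB·CCA·CCA·CCB·CCA·CCA·CCC·CCA·CCA·CCB·CCA·CCA·CCB·CCA·CCA·CCC·CCA·CCA·CCB·CCA·CCA·CCB·CCA·CCA·CCC·CCA·CCA·CCB·CCA·CCA·CCB·CCA·CCA·CCC·CCA·CCA·CCB·CCA·CCA·CCB·CCA·CCA·CCC·CCA·CCA·CCB·CCA·CCA·CCB·CCA·CCA·CCB
    A ↦ CCB
    B ↦ CCC
    C ↦ CCA

A->CCB, B->CCC, C->CCA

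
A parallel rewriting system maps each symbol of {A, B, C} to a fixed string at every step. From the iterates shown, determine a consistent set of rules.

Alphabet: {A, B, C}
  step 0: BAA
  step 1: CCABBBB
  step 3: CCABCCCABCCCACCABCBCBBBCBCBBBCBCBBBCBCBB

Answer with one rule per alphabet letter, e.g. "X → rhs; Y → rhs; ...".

  step 0 ⇒ step 1: BAA ⇒ CCA·BB·BB
    A ↦ BB
    B ↦ CCA
    C ↦ BC  (constrained at step 1)

A->BB, B->CCA, C->BC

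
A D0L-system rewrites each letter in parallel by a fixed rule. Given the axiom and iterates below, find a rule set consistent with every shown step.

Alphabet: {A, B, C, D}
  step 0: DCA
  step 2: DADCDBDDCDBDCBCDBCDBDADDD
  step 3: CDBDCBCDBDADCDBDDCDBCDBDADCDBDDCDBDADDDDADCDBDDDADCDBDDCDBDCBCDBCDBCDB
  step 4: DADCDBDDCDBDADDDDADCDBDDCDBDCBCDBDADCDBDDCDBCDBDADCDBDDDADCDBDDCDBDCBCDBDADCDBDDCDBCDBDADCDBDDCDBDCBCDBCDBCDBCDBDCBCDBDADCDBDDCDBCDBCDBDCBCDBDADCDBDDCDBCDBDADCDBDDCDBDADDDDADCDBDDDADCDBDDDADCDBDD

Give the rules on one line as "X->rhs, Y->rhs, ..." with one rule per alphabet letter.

A->DCB, B->DD, C->DAD, D->CDB

  step 3 ⇒ step 4: CDBDCBCDBDADCDBDDCDBCDBDADCDBDDCDBDADDDDADCDBDDDADCDBDDCDBDCBCDBCDBCDB ⇒ DAD·CDB·DD·CDB·DAD·DD·DAD·CDB·DD·CDB·DCB·CDB·DAD·CDB·DD·CDB·CDB·DAD·CDB·DD·DAD·CDB·DD·CDB·DCB·CDB·DAD·CDB·DD·CDB·CDB·DAD·CDB·DD·CDB·DCB·CDB·CDB·CDB·CDB·DCB·CDB·DAD·CDB·DD·CDB·CDB·CDB·DCB·CDB·DAD·CDB·DD·CDB·CDB·DAD·CDB·DD·CDB·DAD·DD·DAD·CDB·DD·DAD·CDB·DD·DAD·CDB·DD
    A ↦ DCB
    B ↦ DD
    C ↦ DAD
    D ↦ CDB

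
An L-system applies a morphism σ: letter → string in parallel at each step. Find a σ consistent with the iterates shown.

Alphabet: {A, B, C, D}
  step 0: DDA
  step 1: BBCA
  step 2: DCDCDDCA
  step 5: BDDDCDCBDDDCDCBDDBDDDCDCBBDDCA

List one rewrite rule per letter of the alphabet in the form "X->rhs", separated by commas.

A->CA, B->DC, C->DD, D->B

  step 1 ⇒ step 2: BBCA ⇒ DC·DC·DD·CA
    A ↦ CA
    B ↦ DC
    C ↦ DD
  step 0 ⇒ step 1: DDA ⇒ B·B·CA
    D ↦ B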